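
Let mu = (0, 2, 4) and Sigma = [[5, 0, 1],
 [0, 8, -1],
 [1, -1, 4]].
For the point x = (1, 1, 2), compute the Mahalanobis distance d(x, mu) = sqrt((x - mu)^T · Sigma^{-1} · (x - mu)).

Step 1 — centre the observation: (x - mu) = (1, -1, -2).

Step 2 — invert Sigma (cofactor / det for 3×3, or solve directly):
  Sigma^{-1} = [[0.2109, -0.0068, -0.0544],
 [-0.0068, 0.1293, 0.034],
 [-0.0544, 0.034, 0.2721]].

Step 3 — form the quadratic (x - mu)^T · Sigma^{-1} · (x - mu):
  Sigma^{-1} · (x - mu) = (0.3265, -0.2041, -0.6327).
  (x - mu)^T · [Sigma^{-1} · (x - mu)] = (1)·(0.3265) + (-1)·(-0.2041) + (-2)·(-0.6327) = 1.7959.

Step 4 — take square root: d = √(1.7959) ≈ 1.3401.

d(x, mu) = √(1.7959) ≈ 1.3401


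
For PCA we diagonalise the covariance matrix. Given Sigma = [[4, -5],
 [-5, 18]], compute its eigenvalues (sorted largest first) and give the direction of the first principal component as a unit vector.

Step 1 — characteristic polynomial of 2×2 Sigma:
  det(Sigma - λI) = λ² - trace · λ + det = 0.
  trace = 4 + 18 = 22, det = 4·18 - (-5)² = 47.
Step 2 — discriminant:
  Δ = trace² - 4·det = 484 - 188 = 296.
Step 3 — eigenvalues:
  λ = (trace ± √Δ)/2 = (22 ± 17.2047)/2,
  λ_1 = 19.6023,  λ_2 = 2.3977.

Step 4 — unit eigenvector for λ_1: solve (Sigma - λ_1 I)v = 0. First row:
  (4 - 19.6023)·v_x + (-5)·v_y = 0, i.e. (-15.6023)·v_x + (-5)·v_y = 0,
  so v ∝ (b, λ_1 - a) = (-5, 15.6023); multiply by -1 so the first entry is positive: u = (5, -15.6023).
  ||u|| = √((5)² + (-15.6023)²) = √(268.4326) ≈ 16.3839,
  v_1 = u/||u|| ≈ (0.3052, -0.9523) (||v_1|| = 1).

λ_1 = 19.6023,  λ_2 = 2.3977;  v_1 ≈ (0.3052, -0.9523)


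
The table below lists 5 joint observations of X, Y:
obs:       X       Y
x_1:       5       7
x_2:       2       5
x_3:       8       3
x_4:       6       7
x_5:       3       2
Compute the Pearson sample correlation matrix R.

Step 1 — column means:
  mean(X) = (5 + 2 + 8 + 6 + 3) / 5 = 24/5 = 4.8
  mean(Y) = (7 + 5 + 3 + 7 + 2) / 5 = 24/5 = 4.8

Step 2 — sample variances and covariances s[i,j] = (1/(n-1)) · Σ_k (x_{k,i} - mean_i) · (x_{k,j} - mean_j), with n-1 = 4:
  s[X,X] = ((0.2)·(0.2) + (-2.8)·(-2.8) + (3.2)·(3.2) + (1.2)·(1.2) + (-1.8)·(-1.8)) / 4 = 22.8/4 = 5.7
  s[X,Y] = ((0.2)·(2.2) + (-2.8)·(0.2) + (3.2)·(-1.8) + (1.2)·(2.2) + (-1.8)·(-2.8)) / 4 = 1.8/4 = 0.45
  s[Y,Y] = ((2.2)·(2.2) + (0.2)·(0.2) + (-1.8)·(-1.8) + (2.2)·(2.2) + (-2.8)·(-2.8)) / 4 = 20.8/4 = 5.2
  Sample standard deviations s_i = √(s[i,i]):
  s(X) = √(5.7) = 2.3875
  s(Y) = √(5.2) = 2.2804

Step 3 — r_{ij} = s_{ij} / (s_i · s_j):
  r[X,X] = 1 (diagonal).
  r[X,Y] = 0.45 / (2.3875 · 2.2804) = 0.45 / 5.4443 = 0.0827
  r[Y,Y] = 1 (diagonal).

R is symmetric with unit diagonal. Assembling:

R = [[1, 0.0827],
 [0.0827, 1]]


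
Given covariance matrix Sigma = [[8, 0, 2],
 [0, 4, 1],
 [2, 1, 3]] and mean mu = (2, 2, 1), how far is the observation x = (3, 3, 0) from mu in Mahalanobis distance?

Step 1 — centre the observation: (x - mu) = (1, 1, -1).

Step 2 — invert Sigma (cofactor / det for 3×3, or solve directly):
  Sigma^{-1} = [[0.1528, 0.0278, -0.1111],
 [0.0278, 0.2778, -0.1111],
 [-0.1111, -0.1111, 0.4444]].

Step 3 — form the quadratic (x - mu)^T · Sigma^{-1} · (x - mu):
  Sigma^{-1} · (x - mu) = (0.2917, 0.4167, -0.6667).
  (x - mu)^T · [Sigma^{-1} · (x - mu)] = (1)·(0.2917) + (1)·(0.4167) + (-1)·(-0.6667) = 1.375.

Step 4 — take square root: d = √(1.375) ≈ 1.1726.

d(x, mu) = √(1.375) ≈ 1.1726


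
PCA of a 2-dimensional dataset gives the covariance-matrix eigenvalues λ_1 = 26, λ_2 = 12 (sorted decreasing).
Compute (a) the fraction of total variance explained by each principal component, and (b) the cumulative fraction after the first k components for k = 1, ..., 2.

Step 1 — total variance = trace(Sigma) = Σ λ_i = 26 + 12 = 38.

Step 2 — fraction explained by component i = λ_i / Σ λ:
  PC1: 26/38 = 0.6842
  PC2: 12/38 = 0.3158

Step 3 — cumulative fraction after k components = (λ_1 + ... + λ_k) / Σ λ:
  k = 1: 26/38 = 0.6842
  k = 2: (26 + 12)/38 = 38/38 = 1

Summary (fraction, with percent):

explained: PC1 0.6842 (68.42%), PC2 0.3158 (31.58%);  cumulative: 0.6842, 1


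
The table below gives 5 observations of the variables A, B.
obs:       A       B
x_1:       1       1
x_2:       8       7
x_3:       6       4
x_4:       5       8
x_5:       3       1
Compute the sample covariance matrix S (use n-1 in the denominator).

Step 1 — column means:
  mean(A) = (1 + 8 + 6 + 5 + 3) / 5 = 23/5 = 4.6
  mean(B) = (1 + 7 + 4 + 8 + 1) / 5 = 21/5 = 4.2

Step 2 — sample covariance S[i,j] = (1/(n-1)) · Σ_k (x_{k,i} - mean_i) · (x_{k,j} - mean_j), with n-1 = 4.
  S[A,A] = ((-3.6)·(-3.6) + (3.4)·(3.4) + (1.4)·(1.4) + (0.4)·(0.4) + (-1.6)·(-1.6)) / 4 = 29.2/4 = 7.3
  S[A,B] = ((-3.6)·(-3.2) + (3.4)·(2.8) + (1.4)·(-0.2) + (0.4)·(3.8) + (-1.6)·(-3.2)) / 4 = 27.4/4 = 6.85
  S[B,B] = ((-3.2)·(-3.2) + (2.8)·(2.8) + (-0.2)·(-0.2) + (3.8)·(3.8) + (-3.2)·(-3.2)) / 4 = 42.8/4 = 10.7

S is symmetric (S[j,i] = S[i,j]). Assembling:

S = [[7.3, 6.85],
 [6.85, 10.7]]


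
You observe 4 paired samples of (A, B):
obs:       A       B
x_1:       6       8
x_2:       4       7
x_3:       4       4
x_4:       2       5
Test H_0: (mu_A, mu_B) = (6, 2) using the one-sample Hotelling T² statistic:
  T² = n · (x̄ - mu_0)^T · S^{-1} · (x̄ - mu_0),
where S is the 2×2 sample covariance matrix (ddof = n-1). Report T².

Step 1 — sample mean vector:
  mean(A) = (6 + 4 + 4 + 2) / 4 = 16/4 = 4
  mean(B) = (8 + 7 + 4 + 5) / 4 = 24/4 = 6
  x̄ = (4, 6),  deviation x̄ - mu_0 = (4, 6) - (6, 2) = (-2, 4).

Step 2 — sample covariance matrix, S[i,j] = (1/(n-1)) · Σ_k (x_{k,i} - mean_i) · (x_{k,j} - mean_j), divisor n-1 = 3:
  S[A,A] = ((2)·(2) + (0)·(0) + (0)·(0) + (-2)·(-2)) / 3 = 8/3 = 2.6667
  S[A,B] = ((2)·(2) + (0)·(1) + (0)·(-2) + (-2)·(-1)) / 3 = 6/3 = 2
  S[B,B] = ((2)·(2) + (1)·(1) + (-2)·(-2) + (-1)·(-1)) / 3 = 10/3 = 3.3333
  S = [[2.6667, 2],
 [2, 3.3333]].

Step 3 — invert S. det(S) = 2.6667·3.3333 - (2)² = 4.8889.
  S^{-1} = (1/det) · [[d, -b], [-b, a]] = [[0.6818, -0.4091],
 [-0.4091, 0.5455]].

Step 4 — quadratic form (x̄ - mu_0)^T · S^{-1} · (x̄ - mu_0):
  S^{-1} · (x̄ - mu_0) = (-3, 3),
  (x̄ - mu_0)^T · [...] = (-2)·(-3) + (4)·(3) = 18.

Step 5 — scale by n: T² = 4 · 18 = 72.

T² ≈ 72


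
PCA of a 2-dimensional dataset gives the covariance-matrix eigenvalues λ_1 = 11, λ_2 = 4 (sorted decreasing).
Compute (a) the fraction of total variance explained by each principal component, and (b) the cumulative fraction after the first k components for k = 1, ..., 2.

Step 1 — total variance = trace(Sigma) = Σ λ_i = 11 + 4 = 15.

Step 2 — fraction explained by component i = λ_i / Σ λ:
  PC1: 11/15 = 0.7333
  PC2: 4/15 = 0.2667

Step 3 — cumulative fraction after k components = (λ_1 + ... + λ_k) / Σ λ:
  k = 1: 11/15 = 0.7333
  k = 2: (11 + 4)/15 = 15/15 = 1

Summary (fraction, with percent):

explained: PC1 0.7333 (73.33%), PC2 0.2667 (26.67%);  cumulative: 0.7333, 1


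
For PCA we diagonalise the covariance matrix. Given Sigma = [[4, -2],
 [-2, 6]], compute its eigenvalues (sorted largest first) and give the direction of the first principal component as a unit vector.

Step 1 — characteristic polynomial of 2×2 Sigma:
  det(Sigma - λI) = λ² - trace · λ + det = 0.
  trace = 4 + 6 = 10, det = 4·6 - (-2)² = 20.
Step 2 — discriminant:
  Δ = trace² - 4·det = 100 - 80 = 20.
Step 3 — eigenvalues:
  λ = (trace ± √Δ)/2 = (10 ± 4.4721)/2,
  λ_1 = 7.2361,  λ_2 = 2.7639.

Step 4 — unit eigenvector for λ_1: solve (Sigma - λ_1 I)v = 0. First row:
  (4 - 7.2361)·v_x + (-2)·v_y = 0, i.e. (-3.2361)·v_x + (-2)·v_y = 0,
  so v ∝ (b, λ_1 - a) = (-2, 3.2361); multiply by -1 so the first entry is positive: u = (2, -3.2361).
  ||u|| = √((2)² + (-3.2361)²) = √(14.4721) ≈ 3.8042,
  v_1 = u/||u|| ≈ (0.5257, -0.8507) (||v_1|| = 1).

λ_1 = 7.2361,  λ_2 = 2.7639;  v_1 ≈ (0.5257, -0.8507)


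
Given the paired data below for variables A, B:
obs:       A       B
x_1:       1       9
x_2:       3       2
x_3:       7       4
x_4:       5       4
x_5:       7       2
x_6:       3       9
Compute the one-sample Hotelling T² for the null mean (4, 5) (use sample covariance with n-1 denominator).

Step 1 — sample mean vector:
  mean(A) = (1 + 3 + 7 + 5 + 7 + 3) / 6 = 26/6 = 4.3333
  mean(B) = (9 + 2 + 4 + 4 + 2 + 9) / 6 = 30/6 = 5
  x̄ = (4.3333, 5),  deviation x̄ - mu_0 = (4.3333, 5) - (4, 5) = (0.3333, 0).

Step 2 — sample covariance matrix, S[i,j] = (1/(n-1)) · Σ_k (x_{k,i} - mean_i) · (x_{k,j} - mean_j), divisor n-1 = 5:
  S[A,A] = ((-3.3333)·(-3.3333) + (-1.3333)·(-1.3333) + (2.6667)·(2.6667) + (0.6667)·(0.6667) + (2.6667)·(2.6667) + (-1.3333)·(-1.3333)) / 5 = 29.3333/5 = 5.8667
  S[A,B] = ((-3.3333)·(4) + (-1.3333)·(-3) + (2.6667)·(-1) + (0.6667)·(-1) + (2.6667)·(-3) + (-1.3333)·(4)) / 5 = -26/5 = -5.2
  S[B,B] = ((4)·(4) + (-3)·(-3) + (-1)·(-1) + (-1)·(-1) + (-3)·(-3) + (4)·(4)) / 5 = 52/5 = 10.4
  S = [[5.8667, -5.2],
 [-5.2, 10.4]].

Step 3 — invert S. det(S) = 5.8667·10.4 - (-5.2)² = 33.9733.
  S^{-1} = (1/det) · [[d, -b], [-b, a]] = [[0.3061, 0.1531],
 [0.1531, 0.1727]].

Step 4 — quadratic form (x̄ - mu_0)^T · S^{-1} · (x̄ - mu_0):
  S^{-1} · (x̄ - mu_0) = (0.102, 0.051),
  (x̄ - mu_0)^T · [...] = (0.3333)·(0.102) + (0)·(0.051) = 0.034.

Step 5 — scale by n: T² = 6 · 0.034 = 0.2041.

T² ≈ 0.2041


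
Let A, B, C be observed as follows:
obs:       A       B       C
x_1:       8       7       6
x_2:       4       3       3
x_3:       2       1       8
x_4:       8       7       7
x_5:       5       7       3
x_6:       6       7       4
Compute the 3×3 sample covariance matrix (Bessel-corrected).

Step 1 — column means:
  mean(A) = (8 + 4 + 2 + 8 + 5 + 6) / 6 = 33/6 = 5.5
  mean(B) = (7 + 3 + 1 + 7 + 7 + 7) / 6 = 32/6 = 5.3333
  mean(C) = (6 + 3 + 8 + 7 + 3 + 4) / 6 = 31/6 = 5.1667

Step 2 — sample covariance S[i,j] = (1/(n-1)) · Σ_k (x_{k,i} - mean_i) · (x_{k,j} - mean_j), with n-1 = 5.
  S[A,A] = ((2.5)·(2.5) + (-1.5)·(-1.5) + (-3.5)·(-3.5) + (2.5)·(2.5) + (-0.5)·(-0.5) + (0.5)·(0.5)) / 5 = 27.5/5 = 5.5
  S[A,B] = ((2.5)·(1.6667) + (-1.5)·(-2.3333) + (-3.5)·(-4.3333) + (2.5)·(1.6667) + (-0.5)·(1.6667) + (0.5)·(1.6667)) / 5 = 27/5 = 5.4
  S[A,C] = ((2.5)·(0.8333) + (-1.5)·(-2.1667) + (-3.5)·(2.8333) + (2.5)·(1.8333) + (-0.5)·(-2.1667) + (0.5)·(-1.1667)) / 5 = 0.5/5 = 0.1
  S[B,B] = ((1.6667)·(1.6667) + (-2.3333)·(-2.3333) + (-4.3333)·(-4.3333) + (1.6667)·(1.6667) + (1.6667)·(1.6667) + (1.6667)·(1.6667)) / 5 = 35.3333/5 = 7.0667
  S[B,C] = ((1.6667)·(0.8333) + (-2.3333)·(-2.1667) + (-4.3333)·(2.8333) + (1.6667)·(1.8333) + (1.6667)·(-2.1667) + (1.6667)·(-1.1667)) / 5 = -8.3333/5 = -1.6667
  S[C,C] = ((0.8333)·(0.8333) + (-2.1667)·(-2.1667) + (2.8333)·(2.8333) + (1.8333)·(1.8333) + (-2.1667)·(-2.1667) + (-1.1667)·(-1.1667)) / 5 = 22.8333/5 = 4.5667

S is symmetric (S[j,i] = S[i,j]). Assembling:

S = [[5.5, 5.4, 0.1],
 [5.4, 7.0667, -1.6667],
 [0.1, -1.6667, 4.5667]]


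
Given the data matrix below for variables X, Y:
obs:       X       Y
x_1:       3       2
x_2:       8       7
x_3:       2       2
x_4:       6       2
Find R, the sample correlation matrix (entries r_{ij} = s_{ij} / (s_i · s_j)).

Step 1 — column means:
  mean(X) = (3 + 8 + 2 + 6) / 4 = 19/4 = 4.75
  mean(Y) = (2 + 7 + 2 + 2) / 4 = 13/4 = 3.25

Step 2 — sample variances and covariances s[i,j] = (1/(n-1)) · Σ_k (x_{k,i} - mean_i) · (x_{k,j} - mean_j), with n-1 = 3:
  s[X,X] = ((-1.75)·(-1.75) + (3.25)·(3.25) + (-2.75)·(-2.75) + (1.25)·(1.25)) / 3 = 22.75/3 = 7.5833
  s[X,Y] = ((-1.75)·(-1.25) + (3.25)·(3.75) + (-2.75)·(-1.25) + (1.25)·(-1.25)) / 3 = 16.25/3 = 5.4167
  s[Y,Y] = ((-1.25)·(-1.25) + (3.75)·(3.75) + (-1.25)·(-1.25) + (-1.25)·(-1.25)) / 3 = 18.75/3 = 6.25
  Sample standard deviations s_i = √(s[i,i]):
  s(X) = √(7.5833) = 2.7538
  s(Y) = √(6.25) = 2.5

Step 3 — r_{ij} = s_{ij} / (s_i · s_j):
  r[X,X] = 1 (diagonal).
  r[X,Y] = 5.4167 / (2.7538 · 2.5) = 5.4167 / 6.8845 = 0.7868
  r[Y,Y] = 1 (diagonal).

R is symmetric with unit diagonal. Assembling:

R = [[1, 0.7868],
 [0.7868, 1]]


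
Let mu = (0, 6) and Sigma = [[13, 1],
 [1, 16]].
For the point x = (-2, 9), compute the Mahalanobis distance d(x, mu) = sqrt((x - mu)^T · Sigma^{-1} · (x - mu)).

Step 1 — centre the observation: (x - mu) = (-2, 3).

Step 2 — invert Sigma. det(Sigma) = 13·16 - (1)² = 207.
  Sigma^{-1} = (1/det) · [[d, -b], [-b, a]] = [[0.0773, -0.0048],
 [-0.0048, 0.0628]].

Step 3 — form the quadratic (x - mu)^T · Sigma^{-1} · (x - mu):
  Sigma^{-1} · (x - mu) = (-0.1691, 0.1981).
  (x - mu)^T · [Sigma^{-1} · (x - mu)] = (-2)·(-0.1691) + (3)·(0.1981) = 0.9324.

Step 4 — take square root: d = √(0.9324) ≈ 0.9656.

d(x, mu) = √(0.9324) ≈ 0.9656


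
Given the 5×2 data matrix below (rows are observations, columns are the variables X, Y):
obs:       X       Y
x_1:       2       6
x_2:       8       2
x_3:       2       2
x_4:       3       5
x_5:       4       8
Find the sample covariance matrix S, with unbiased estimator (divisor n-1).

Step 1 — column means:
  mean(X) = (2 + 8 + 2 + 3 + 4) / 5 = 19/5 = 3.8
  mean(Y) = (6 + 2 + 2 + 5 + 8) / 5 = 23/5 = 4.6

Step 2 — sample covariance S[i,j] = (1/(n-1)) · Σ_k (x_{k,i} - mean_i) · (x_{k,j} - mean_j), with n-1 = 4.
  S[X,X] = ((-1.8)·(-1.8) + (4.2)·(4.2) + (-1.8)·(-1.8) + (-0.8)·(-0.8) + (0.2)·(0.2)) / 4 = 24.8/4 = 6.2
  S[X,Y] = ((-1.8)·(1.4) + (4.2)·(-2.6) + (-1.8)·(-2.6) + (-0.8)·(0.4) + (0.2)·(3.4)) / 4 = -8.4/4 = -2.1
  S[Y,Y] = ((1.4)·(1.4) + (-2.6)·(-2.6) + (-2.6)·(-2.6) + (0.4)·(0.4) + (3.4)·(3.4)) / 4 = 27.2/4 = 6.8

S is symmetric (S[j,i] = S[i,j]). Assembling:

S = [[6.2, -2.1],
 [-2.1, 6.8]]


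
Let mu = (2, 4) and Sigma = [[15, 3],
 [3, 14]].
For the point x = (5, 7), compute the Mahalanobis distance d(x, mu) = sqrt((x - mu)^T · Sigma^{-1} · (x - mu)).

Step 1 — centre the observation: (x - mu) = (3, 3).

Step 2 — invert Sigma. det(Sigma) = 15·14 - (3)² = 201.
  Sigma^{-1} = (1/det) · [[d, -b], [-b, a]] = [[0.0697, -0.0149],
 [-0.0149, 0.0746]].

Step 3 — form the quadratic (x - mu)^T · Sigma^{-1} · (x - mu):
  Sigma^{-1} · (x - mu) = (0.1642, 0.1791).
  (x - mu)^T · [Sigma^{-1} · (x - mu)] = (3)·(0.1642) + (3)·(0.1791) = 1.0299.

Step 4 — take square root: d = √(1.0299) ≈ 1.0148.

d(x, mu) = √(1.0299) ≈ 1.0148


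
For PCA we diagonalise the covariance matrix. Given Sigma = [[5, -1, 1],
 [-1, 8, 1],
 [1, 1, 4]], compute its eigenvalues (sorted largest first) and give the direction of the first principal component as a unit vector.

Step 1 — characteristic polynomial p(λ) = det(λI - Sigma) = λ³ - tr·λ² + c_1·λ - det, where tr = trace, c_1 = sum of the principal 2×2 minors, det = det(Sigma):
  tr = 5 + 8 + 4 = 17,
  c_1 = (5·8 - (-1)²) + (5·4 - (1)²) + (8·4 - (1)²) = 39 + 19 + 31 = 89,
  det = 5·(8·4 - (1)²) - (-1)·((-1)·4 - (1)·(1)) + (1)·((-1)·(1) - 8·(1)) = 5·(31) - (-1)·(-5) + (1)·(-9) = 141.
  So p(λ) = λ³ - 17λ² + 89λ - 141.
Step 2 — look for an integer root (rational root theorem: any rational root is an integer divisor of 141). Testing λ = 3:
  p(3) = 27 - 153 + 267 - 141 = 0  ✓
  Dividing out (λ - 3): p(λ) = (λ - 3)(λ² - 14λ + 47).
Step 3 — remaining eigenvalues from the quadratic λ² - 14λ + 47 = 0:
  Δ = 14² - 4·47 = 196 - 188 = 8,  λ = (14 ± √8)/2 = (14 ± 2.8284)/2 ≈ 8.4142 or 5.5858.
  Sorted: λ_1 = 8.4142,  λ_2 = 5.5858,  λ_3 = 3  (check: sum = 17 = tr ✓).

Step 4 — unit eigenvector for λ_1 ≈ 8.4142: v spans the null space of (Sigma - λ_1 I), whose rows are
  r_1 = (-3.4142, -1, 1),  r_2 = (-1, -0.4142, 1),  r_3 = (1, 1, -4.4142).
  v is orthogonal to every row, so take v ∝ r_1 × r_2 = ((-1)·(1) - (1)·(-0.4142), (1)·(-1) - (-3.4142)·(1), (-3.4142)·(-0.4142) - (-1)·(-1)) ≈ (-0.5858, 2.4142, 0.4142).
  Rescale (multiply by -1 so the first nonzero entry is positive): u = (0.5858, -2.4142, -0.4142).
  ||u|| = √((0.5858)² + (-2.4142)² + (-0.4142)²) = √(6.3431) ≈ 2.5186,  v_1 = u/||u|| ≈ (0.2326, -0.9586, -0.1645) (||v_1|| = 1).

λ_1 = 8.4142,  λ_2 = 5.5858,  λ_3 = 3;  v_1 ≈ (0.2326, -0.9586, -0.1645)


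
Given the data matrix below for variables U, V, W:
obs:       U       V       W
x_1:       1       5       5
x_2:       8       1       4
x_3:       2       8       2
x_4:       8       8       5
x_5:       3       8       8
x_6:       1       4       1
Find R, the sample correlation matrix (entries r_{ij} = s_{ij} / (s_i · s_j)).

Step 1 — column means:
  mean(U) = (1 + 8 + 2 + 8 + 3 + 1) / 6 = 23/6 = 3.8333
  mean(V) = (5 + 1 + 8 + 8 + 8 + 4) / 6 = 34/6 = 5.6667
  mean(W) = (5 + 4 + 2 + 5 + 8 + 1) / 6 = 25/6 = 4.1667

Step 2 — sample variances and covariances s[i,j] = (1/(n-1)) · Σ_k (x_{k,i} - mean_i) · (x_{k,j} - mean_j), with n-1 = 5:
  s[U,U] = ((-2.8333)·(-2.8333) + (4.1667)·(4.1667) + (-1.8333)·(-1.8333) + (4.1667)·(4.1667) + (-0.8333)·(-0.8333) + (-2.8333)·(-2.8333)) / 5 = 54.8333/5 = 10.9667
  s[U,V] = ((-2.8333)·(-0.6667) + (4.1667)·(-4.6667) + (-1.8333)·(2.3333) + (4.1667)·(2.3333) + (-0.8333)·(2.3333) + (-2.8333)·(-1.6667)) / 5 = -9.3333/5 = -1.8667
  s[U,W] = ((-2.8333)·(0.8333) + (4.1667)·(-0.1667) + (-1.8333)·(-2.1667) + (4.1667)·(0.8333) + (-0.8333)·(3.8333) + (-2.8333)·(-3.1667)) / 5 = 10.1667/5 = 2.0333
  s[V,V] = ((-0.6667)·(-0.6667) + (-4.6667)·(-4.6667) + (2.3333)·(2.3333) + (2.3333)·(2.3333) + (2.3333)·(2.3333) + (-1.6667)·(-1.6667)) / 5 = 41.3333/5 = 8.2667
  s[V,W] = ((-0.6667)·(0.8333) + (-4.6667)·(-0.1667) + (2.3333)·(-2.1667) + (2.3333)·(0.8333) + (2.3333)·(3.8333) + (-1.6667)·(-3.1667)) / 5 = 11.3333/5 = 2.2667
  s[W,W] = ((0.8333)·(0.8333) + (-0.1667)·(-0.1667) + (-2.1667)·(-2.1667) + (0.8333)·(0.8333) + (3.8333)·(3.8333) + (-3.1667)·(-3.1667)) / 5 = 30.8333/5 = 6.1667
  Sample standard deviations s_i = √(s[i,i]):
  s(U) = √(10.9667) = 3.3116
  s(V) = √(8.2667) = 2.8752
  s(W) = √(6.1667) = 2.4833

Step 3 — r_{ij} = s_{ij} / (s_i · s_j):
  r[U,U] = 1 (diagonal).
  r[U,V] = -1.8667 / (3.3116 · 2.8752) = -1.8667 / 9.5214 = -0.196
  r[U,W] = 2.0333 / (3.3116 · 2.4833) = 2.0333 / 8.2236 = 0.2473
  r[V,V] = 1 (diagonal).
  r[V,W] = 2.2667 / (2.8752 · 2.4833) = 2.2667 / 7.1399 = 0.3175
  r[W,W] = 1 (diagonal).

R is symmetric with unit diagonal. Assembling:

R = [[1, -0.196, 0.2473],
 [-0.196, 1, 0.3175],
 [0.2473, 0.3175, 1]]


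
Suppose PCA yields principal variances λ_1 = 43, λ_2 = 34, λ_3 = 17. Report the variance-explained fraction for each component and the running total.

Step 1 — total variance = trace(Sigma) = Σ λ_i = 43 + 34 + 17 = 94.

Step 2 — fraction explained by component i = λ_i / Σ λ:
  PC1: 43/94 = 0.4574
  PC2: 34/94 = 0.3617
  PC3: 17/94 = 0.1809

Step 3 — cumulative fraction after k components = (λ_1 + ... + λ_k) / Σ λ:
  k = 1: 43/94 = 0.4574
  k = 2: (43 + 34)/94 = 77/94 = 0.8191
  k = 3: (43 + 34 + 17)/94 = 94/94 = 1

Summary (fraction, with percent):

explained: PC1 0.4574 (45.74%), PC2 0.3617 (36.17%), PC3 0.1809 (18.09%);  cumulative: 0.4574, 0.8191, 1


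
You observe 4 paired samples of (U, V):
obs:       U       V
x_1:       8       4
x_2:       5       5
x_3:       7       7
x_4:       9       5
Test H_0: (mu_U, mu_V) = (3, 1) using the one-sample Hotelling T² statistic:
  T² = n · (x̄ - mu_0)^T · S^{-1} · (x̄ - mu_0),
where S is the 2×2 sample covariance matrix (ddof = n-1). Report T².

Step 1 — sample mean vector:
  mean(U) = (8 + 5 + 7 + 9) / 4 = 29/4 = 7.25
  mean(V) = (4 + 5 + 7 + 5) / 4 = 21/4 = 5.25
  x̄ = (7.25, 5.25),  deviation x̄ - mu_0 = (7.25, 5.25) - (3, 1) = (4.25, 4.25).

Step 2 — sample covariance matrix, S[i,j] = (1/(n-1)) · Σ_k (x_{k,i} - mean_i) · (x_{k,j} - mean_j), divisor n-1 = 3:
  S[U,U] = ((0.75)·(0.75) + (-2.25)·(-2.25) + (-0.25)·(-0.25) + (1.75)·(1.75)) / 3 = 8.75/3 = 2.9167
  S[U,V] = ((0.75)·(-1.25) + (-2.25)·(-0.25) + (-0.25)·(1.75) + (1.75)·(-0.25)) / 3 = -1.25/3 = -0.4167
  S[V,V] = ((-1.25)·(-1.25) + (-0.25)·(-0.25) + (1.75)·(1.75) + (-0.25)·(-0.25)) / 3 = 4.75/3 = 1.5833
  S = [[2.9167, -0.4167],
 [-0.4167, 1.5833]].

Step 3 — invert S. det(S) = 2.9167·1.5833 - (-0.4167)² = 4.4444.
  S^{-1} = (1/det) · [[d, -b], [-b, a]] = [[0.3562, 0.0938],
 [0.0938, 0.6562]].

Step 4 — quadratic form (x̄ - mu_0)^T · S^{-1} · (x̄ - mu_0):
  S^{-1} · (x̄ - mu_0) = (1.9125, 3.1875),
  (x̄ - mu_0)^T · [...] = (4.25)·(1.9125) + (4.25)·(3.1875) = 21.675.

Step 5 — scale by n: T² = 4 · 21.675 = 86.7.

T² ≈ 86.7


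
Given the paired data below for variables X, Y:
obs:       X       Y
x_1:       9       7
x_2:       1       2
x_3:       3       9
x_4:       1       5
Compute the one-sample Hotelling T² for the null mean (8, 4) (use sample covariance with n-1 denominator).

Step 1 — sample mean vector:
  mean(X) = (9 + 1 + 3 + 1) / 4 = 14/4 = 3.5
  mean(Y) = (7 + 2 + 9 + 5) / 4 = 23/4 = 5.75
  x̄ = (3.5, 5.75),  deviation x̄ - mu_0 = (3.5, 5.75) - (8, 4) = (-4.5, 1.75).

Step 2 — sample covariance matrix, S[i,j] = (1/(n-1)) · Σ_k (x_{k,i} - mean_i) · (x_{k,j} - mean_j), divisor n-1 = 3:
  S[X,X] = ((5.5)·(5.5) + (-2.5)·(-2.5) + (-0.5)·(-0.5) + (-2.5)·(-2.5)) / 3 = 43/3 = 14.3333
  S[X,Y] = ((5.5)·(1.25) + (-2.5)·(-3.75) + (-0.5)·(3.25) + (-2.5)·(-0.75)) / 3 = 16.5/3 = 5.5
  S[Y,Y] = ((1.25)·(1.25) + (-3.75)·(-3.75) + (3.25)·(3.25) + (-0.75)·(-0.75)) / 3 = 26.75/3 = 8.9167
  S = [[14.3333, 5.5],
 [5.5, 8.9167]].

Step 3 — invert S. det(S) = 14.3333·8.9167 - (5.5)² = 97.5556.
  S^{-1} = (1/det) · [[d, -b], [-b, a]] = [[0.0914, -0.0564],
 [-0.0564, 0.1469]].

Step 4 — quadratic form (x̄ - mu_0)^T · S^{-1} · (x̄ - mu_0):
  S^{-1} · (x̄ - mu_0) = (-0.51, 0.5108),
  (x̄ - mu_0)^T · [...] = (-4.5)·(-0.51) + (1.75)·(0.5108) = 3.1888.

Step 5 — scale by n: T² = 4 · 3.1888 = 12.7551.

T² ≈ 12.7551


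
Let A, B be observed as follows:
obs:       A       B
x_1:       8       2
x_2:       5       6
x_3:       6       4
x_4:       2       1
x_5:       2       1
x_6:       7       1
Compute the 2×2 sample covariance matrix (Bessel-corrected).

Step 1 — column means:
  mean(A) = (8 + 5 + 6 + 2 + 2 + 7) / 6 = 30/6 = 5
  mean(B) = (2 + 6 + 4 + 1 + 1 + 1) / 6 = 15/6 = 2.5

Step 2 — sample covariance S[i,j] = (1/(n-1)) · Σ_k (x_{k,i} - mean_i) · (x_{k,j} - mean_j), with n-1 = 5.
  S[A,A] = ((3)·(3) + (0)·(0) + (1)·(1) + (-3)·(-3) + (-3)·(-3) + (2)·(2)) / 5 = 32/5 = 6.4
  S[A,B] = ((3)·(-0.5) + (0)·(3.5) + (1)·(1.5) + (-3)·(-1.5) + (-3)·(-1.5) + (2)·(-1.5)) / 5 = 6/5 = 1.2
  S[B,B] = ((-0.5)·(-0.5) + (3.5)·(3.5) + (1.5)·(1.5) + (-1.5)·(-1.5) + (-1.5)·(-1.5) + (-1.5)·(-1.5)) / 5 = 21.5/5 = 4.3

S is symmetric (S[j,i] = S[i,j]). Assembling:

S = [[6.4, 1.2],
 [1.2, 4.3]]


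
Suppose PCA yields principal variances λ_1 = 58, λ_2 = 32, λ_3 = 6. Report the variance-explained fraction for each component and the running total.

Step 1 — total variance = trace(Sigma) = Σ λ_i = 58 + 32 + 6 = 96.

Step 2 — fraction explained by component i = λ_i / Σ λ:
  PC1: 58/96 = 0.6042
  PC2: 32/96 = 0.3333
  PC3: 6/96 = 0.0625

Step 3 — cumulative fraction after k components = (λ_1 + ... + λ_k) / Σ λ:
  k = 1: 58/96 = 0.6042
  k = 2: (58 + 32)/96 = 90/96 = 0.9375
  k = 3: (58 + 32 + 6)/96 = 96/96 = 1

Summary (fraction, with percent):

explained: PC1 0.6042 (60.42%), PC2 0.3333 (33.33%), PC3 0.0625 (6.25%);  cumulative: 0.6042, 0.9375, 1


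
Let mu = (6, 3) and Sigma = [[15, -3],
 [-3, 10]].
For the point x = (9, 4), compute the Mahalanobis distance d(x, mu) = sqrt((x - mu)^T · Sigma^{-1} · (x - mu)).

Step 1 — centre the observation: (x - mu) = (3, 1).

Step 2 — invert Sigma. det(Sigma) = 15·10 - (-3)² = 141.
  Sigma^{-1} = (1/det) · [[d, -b], [-b, a]] = [[0.0709, 0.0213],
 [0.0213, 0.1064]].

Step 3 — form the quadratic (x - mu)^T · Sigma^{-1} · (x - mu):
  Sigma^{-1} · (x - mu) = (0.234, 0.1702).
  (x - mu)^T · [Sigma^{-1} · (x - mu)] = (3)·(0.234) + (1)·(0.1702) = 0.8723.

Step 4 — take square root: d = √(0.8723) ≈ 0.934.

d(x, mu) = √(0.8723) ≈ 0.934


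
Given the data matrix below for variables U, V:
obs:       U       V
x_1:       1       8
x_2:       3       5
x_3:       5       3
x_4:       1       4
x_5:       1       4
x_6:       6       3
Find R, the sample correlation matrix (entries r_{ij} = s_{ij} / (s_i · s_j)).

Step 1 — column means:
  mean(U) = (1 + 3 + 5 + 1 + 1 + 6) / 6 = 17/6 = 2.8333
  mean(V) = (8 + 5 + 3 + 4 + 4 + 3) / 6 = 27/6 = 4.5

Step 2 — sample variances and covariances s[i,j] = (1/(n-1)) · Σ_k (x_{k,i} - mean_i) · (x_{k,j} - mean_j), with n-1 = 5:
  s[U,U] = ((-1.8333)·(-1.8333) + (0.1667)·(0.1667) + (2.1667)·(2.1667) + (-1.8333)·(-1.8333) + (-1.8333)·(-1.8333) + (3.1667)·(3.1667)) / 5 = 24.8333/5 = 4.9667
  s[U,V] = ((-1.8333)·(3.5) + (0.1667)·(0.5) + (2.1667)·(-1.5) + (-1.8333)·(-0.5) + (-1.8333)·(-0.5) + (3.1667)·(-1.5)) / 5 = -12.5/5 = -2.5
  s[V,V] = ((3.5)·(3.5) + (0.5)·(0.5) + (-1.5)·(-1.5) + (-0.5)·(-0.5) + (-0.5)·(-0.5) + (-1.5)·(-1.5)) / 5 = 17.5/5 = 3.5
  Sample standard deviations s_i = √(s[i,i]):
  s(U) = √(4.9667) = 2.2286
  s(V) = √(3.5) = 1.8708

Step 3 — r_{ij} = s_{ij} / (s_i · s_j):
  r[U,U] = 1 (diagonal).
  r[U,V] = -2.5 / (2.2286 · 1.8708) = -2.5 / 4.1693 = -0.5996
  r[V,V] = 1 (diagonal).

R is symmetric with unit diagonal. Assembling:

R = [[1, -0.5996],
 [-0.5996, 1]]


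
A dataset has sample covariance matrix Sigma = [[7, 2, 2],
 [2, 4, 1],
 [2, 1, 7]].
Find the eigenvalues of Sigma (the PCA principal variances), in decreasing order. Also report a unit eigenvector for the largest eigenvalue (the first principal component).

Step 1 — characteristic polynomial p(λ) = det(λI - Sigma) = λ³ - tr·λ² + c_1·λ - det, where tr = trace, c_1 = sum of the principal 2×2 minors, det = det(Sigma):
  tr = 7 + 4 + 7 = 18,
  c_1 = (7·4 - (2)²) + (7·7 - (2)²) + (4·7 - (1)²) = 24 + 45 + 27 = 96,
  det = 7·(4·7 - (1)²) - (2)·((2)·7 - (1)·(2)) + (2)·((2)·(1) - 4·(2)) = 7·(27) - (2)·(12) + (2)·(-6) = 153.
  So p(λ) = λ³ - 18λ² + 96λ - 153.
Step 2 — look for an integer root (rational root theorem: any rational root is an integer divisor of 153). Testing λ = 3:
  p(3) = 27 - 162 + 288 - 153 = 0  ✓
  Dividing out (λ - 3): p(λ) = (λ - 3)(λ² - 15λ + 51).
Step 3 — remaining eigenvalues from the quadratic λ² - 15λ + 51 = 0:
  Δ = 15² - 4·51 = 225 - 204 = 21,  λ = (15 ± √21)/2 = (15 ± 4.5826)/2 ≈ 9.7913 or 5.2087.
  Sorted: λ_1 = 9.7913,  λ_2 = 5.2087,  λ_3 = 3  (check: sum = 18 = tr ✓).

Step 4 — unit eigenvector for λ_1 ≈ 9.7913: v spans the null space of (Sigma - λ_1 I), whose rows are
  r_1 = (-2.7913, 2, 2),  r_2 = (2, -5.7913, 1),  r_3 = (2, 1, -2.7913).
  v is orthogonal to every row, so take v ∝ r_1 × r_2 = ((2)·(1) - (2)·(-5.7913), (2)·(2) - (-2.7913)·(1), (-2.7913)·(-5.7913) - (2)·(2)) ≈ (13.5826, 6.7913, 12.1652).
  Let u = (13.5826, 6.7913, 12.1652).
  ||u|| = √((13.5826)² + (6.7913)² + (12.1652)²) = √(378.5989) ≈ 19.4576,  v_1 = u/||u|| ≈ (0.6981, 0.349, 0.6252) (||v_1|| = 1).

λ_1 = 9.7913,  λ_2 = 5.2087,  λ_3 = 3;  v_1 ≈ (0.6981, 0.349, 0.6252)


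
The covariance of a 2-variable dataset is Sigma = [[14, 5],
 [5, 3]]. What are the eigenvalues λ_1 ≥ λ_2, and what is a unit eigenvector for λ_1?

Step 1 — characteristic polynomial of 2×2 Sigma:
  det(Sigma - λI) = λ² - trace · λ + det = 0.
  trace = 14 + 3 = 17, det = 14·3 - (5)² = 17.
Step 2 — discriminant:
  Δ = trace² - 4·det = 289 - 68 = 221.
Step 3 — eigenvalues:
  λ = (trace ± √Δ)/2 = (17 ± 14.8661)/2,
  λ_1 = 15.933,  λ_2 = 1.067.

Step 4 — unit eigenvector for λ_1: solve (Sigma - λ_1 I)v = 0. First row:
  (14 - 15.933)·v_x + (5)·v_y = 0, i.e. (-1.933)·v_x + (5)·v_y = 0,
  so v ∝ (b, λ_1 - a) = (5, 1.933) = u.
  ||u|| = √((5)² + (1.933)²) = √(28.7366) ≈ 5.3607,
  v_1 = u/||u|| ≈ (0.9327, 0.3606) (||v_1|| = 1).

λ_1 = 15.933,  λ_2 = 1.067;  v_1 ≈ (0.9327, 0.3606)


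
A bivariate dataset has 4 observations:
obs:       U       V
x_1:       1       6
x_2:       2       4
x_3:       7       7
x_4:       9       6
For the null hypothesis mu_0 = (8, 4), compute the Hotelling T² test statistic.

Step 1 — sample mean vector:
  mean(U) = (1 + 2 + 7 + 9) / 4 = 19/4 = 4.75
  mean(V) = (6 + 4 + 7 + 6) / 4 = 23/4 = 5.75
  x̄ = (4.75, 5.75),  deviation x̄ - mu_0 = (4.75, 5.75) - (8, 4) = (-3.25, 1.75).

Step 2 — sample covariance matrix, S[i,j] = (1/(n-1)) · Σ_k (x_{k,i} - mean_i) · (x_{k,j} - mean_j), divisor n-1 = 3:
  S[U,U] = ((-3.75)·(-3.75) + (-2.75)·(-2.75) + (2.25)·(2.25) + (4.25)·(4.25)) / 3 = 44.75/3 = 14.9167
  S[U,V] = ((-3.75)·(0.25) + (-2.75)·(-1.75) + (2.25)·(1.25) + (4.25)·(0.25)) / 3 = 7.75/3 = 2.5833
  S[V,V] = ((0.25)·(0.25) + (-1.75)·(-1.75) + (1.25)·(1.25) + (0.25)·(0.25)) / 3 = 4.75/3 = 1.5833
  S = [[14.9167, 2.5833],
 [2.5833, 1.5833]].

Step 3 — invert S. det(S) = 14.9167·1.5833 - (2.5833)² = 16.9444.
  S^{-1} = (1/det) · [[d, -b], [-b, a]] = [[0.0934, -0.1525],
 [-0.1525, 0.8803]].

Step 4 — quadratic form (x̄ - mu_0)^T · S^{-1} · (x̄ - mu_0):
  S^{-1} · (x̄ - mu_0) = (-0.5705, 2.0361),
  (x̄ - mu_0)^T · [...] = (-3.25)·(-0.5705) + (1.75)·(2.0361) = 5.4172.

Step 5 — scale by n: T² = 4 · 5.4172 = 21.6689.

T² ≈ 21.6689


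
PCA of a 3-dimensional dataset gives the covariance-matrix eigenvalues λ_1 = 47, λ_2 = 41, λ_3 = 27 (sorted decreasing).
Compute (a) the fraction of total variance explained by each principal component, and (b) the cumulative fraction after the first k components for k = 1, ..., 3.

Step 1 — total variance = trace(Sigma) = Σ λ_i = 47 + 41 + 27 = 115.

Step 2 — fraction explained by component i = λ_i / Σ λ:
  PC1: 47/115 = 0.4087
  PC2: 41/115 = 0.3565
  PC3: 27/115 = 0.2348

Step 3 — cumulative fraction after k components = (λ_1 + ... + λ_k) / Σ λ:
  k = 1: 47/115 = 0.4087
  k = 2: (47 + 41)/115 = 88/115 = 0.7652
  k = 3: (47 + 41 + 27)/115 = 115/115 = 1

Summary (fraction, with percent):

explained: PC1 0.4087 (40.87%), PC2 0.3565 (35.65%), PC3 0.2348 (23.48%);  cumulative: 0.4087, 0.7652, 1


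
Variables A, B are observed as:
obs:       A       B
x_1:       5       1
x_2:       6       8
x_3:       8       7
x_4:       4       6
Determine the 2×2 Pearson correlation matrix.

Step 1 — column means:
  mean(A) = (5 + 6 + 8 + 4) / 4 = 23/4 = 5.75
  mean(B) = (1 + 8 + 7 + 6) / 4 = 22/4 = 5.5

Step 2 — sample variances and covariances s[i,j] = (1/(n-1)) · Σ_k (x_{k,i} - mean_i) · (x_{k,j} - mean_j), with n-1 = 3:
  s[A,A] = ((-0.75)·(-0.75) + (0.25)·(0.25) + (2.25)·(2.25) + (-1.75)·(-1.75)) / 3 = 8.75/3 = 2.9167
  s[A,B] = ((-0.75)·(-4.5) + (0.25)·(2.5) + (2.25)·(1.5) + (-1.75)·(0.5)) / 3 = 6.5/3 = 2.1667
  s[B,B] = ((-4.5)·(-4.5) + (2.5)·(2.5) + (1.5)·(1.5) + (0.5)·(0.5)) / 3 = 29/3 = 9.6667
  Sample standard deviations s_i = √(s[i,i]):
  s(A) = √(2.9167) = 1.7078
  s(B) = √(9.6667) = 3.1091

Step 3 — r_{ij} = s_{ij} / (s_i · s_j):
  r[A,A] = 1 (diagonal).
  r[A,B] = 2.1667 / (1.7078 · 3.1091) = 2.1667 / 5.3098 = 0.408
  r[B,B] = 1 (diagonal).

R is symmetric with unit diagonal. Assembling:

R = [[1, 0.408],
 [0.408, 1]]


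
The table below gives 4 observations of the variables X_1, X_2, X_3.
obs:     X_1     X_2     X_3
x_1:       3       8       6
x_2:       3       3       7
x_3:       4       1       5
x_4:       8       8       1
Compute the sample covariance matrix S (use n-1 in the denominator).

Step 1 — column means:
  mean(X_1) = (3 + 3 + 4 + 8) / 4 = 18/4 = 4.5
  mean(X_2) = (8 + 3 + 1 + 8) / 4 = 20/4 = 5
  mean(X_3) = (6 + 7 + 5 + 1) / 4 = 19/4 = 4.75

Step 2 — sample covariance S[i,j] = (1/(n-1)) · Σ_k (x_{k,i} - mean_i) · (x_{k,j} - mean_j), with n-1 = 3.
  S[X_1,X_1] = ((-1.5)·(-1.5) + (-1.5)·(-1.5) + (-0.5)·(-0.5) + (3.5)·(3.5)) / 3 = 17/3 = 5.6667
  S[X_1,X_2] = ((-1.5)·(3) + (-1.5)·(-2) + (-0.5)·(-4) + (3.5)·(3)) / 3 = 11/3 = 3.6667
  S[X_1,X_3] = ((-1.5)·(1.25) + (-1.5)·(2.25) + (-0.5)·(0.25) + (3.5)·(-3.75)) / 3 = -18.5/3 = -6.1667
  S[X_2,X_2] = ((3)·(3) + (-2)·(-2) + (-4)·(-4) + (3)·(3)) / 3 = 38/3 = 12.6667
  S[X_2,X_3] = ((3)·(1.25) + (-2)·(2.25) + (-4)·(0.25) + (3)·(-3.75)) / 3 = -13/3 = -4.3333
  S[X_3,X_3] = ((1.25)·(1.25) + (2.25)·(2.25) + (0.25)·(0.25) + (-3.75)·(-3.75)) / 3 = 20.75/3 = 6.9167

S is symmetric (S[j,i] = S[i,j]). Assembling:

S = [[5.6667, 3.6667, -6.1667],
 [3.6667, 12.6667, -4.3333],
 [-6.1667, -4.3333, 6.9167]]


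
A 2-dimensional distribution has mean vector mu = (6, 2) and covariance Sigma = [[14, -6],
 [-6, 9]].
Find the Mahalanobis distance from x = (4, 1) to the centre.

Step 1 — centre the observation: (x - mu) = (-2, -1).

Step 2 — invert Sigma. det(Sigma) = 14·9 - (-6)² = 90.
  Sigma^{-1} = (1/det) · [[d, -b], [-b, a]] = [[0.1, 0.0667],
 [0.0667, 0.1556]].

Step 3 — form the quadratic (x - mu)^T · Sigma^{-1} · (x - mu):
  Sigma^{-1} · (x - mu) = (-0.2667, -0.2889).
  (x - mu)^T · [Sigma^{-1} · (x - mu)] = (-2)·(-0.2667) + (-1)·(-0.2889) = 0.8222.

Step 4 — take square root: d = √(0.8222) ≈ 0.9068.

d(x, mu) = √(0.8222) ≈ 0.9068


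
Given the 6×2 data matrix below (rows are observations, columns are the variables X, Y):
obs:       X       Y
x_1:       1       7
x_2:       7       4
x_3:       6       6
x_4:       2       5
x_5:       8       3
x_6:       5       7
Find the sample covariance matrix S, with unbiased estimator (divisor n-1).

Step 1 — column means:
  mean(X) = (1 + 7 + 6 + 2 + 8 + 5) / 6 = 29/6 = 4.8333
  mean(Y) = (7 + 4 + 6 + 5 + 3 + 7) / 6 = 32/6 = 5.3333

Step 2 — sample covariance S[i,j] = (1/(n-1)) · Σ_k (x_{k,i} - mean_i) · (x_{k,j} - mean_j), with n-1 = 5.
  S[X,X] = ((-3.8333)·(-3.8333) + (2.1667)·(2.1667) + (1.1667)·(1.1667) + (-2.8333)·(-2.8333) + (3.1667)·(3.1667) + (0.1667)·(0.1667)) / 5 = 38.8333/5 = 7.7667
  S[X,Y] = ((-3.8333)·(1.6667) + (2.1667)·(-1.3333) + (1.1667)·(0.6667) + (-2.8333)·(-0.3333) + (3.1667)·(-2.3333) + (0.1667)·(1.6667)) / 5 = -14.6667/5 = -2.9333
  S[Y,Y] = ((1.6667)·(1.6667) + (-1.3333)·(-1.3333) + (0.6667)·(0.6667) + (-0.3333)·(-0.3333) + (-2.3333)·(-2.3333) + (1.6667)·(1.6667)) / 5 = 13.3333/5 = 2.6667

S is symmetric (S[j,i] = S[i,j]). Assembling:

S = [[7.7667, -2.9333],
 [-2.9333, 2.6667]]


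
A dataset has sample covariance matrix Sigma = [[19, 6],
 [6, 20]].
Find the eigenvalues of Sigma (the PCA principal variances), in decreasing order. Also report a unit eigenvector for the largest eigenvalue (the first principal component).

Step 1 — characteristic polynomial of 2×2 Sigma:
  det(Sigma - λI) = λ² - trace · λ + det = 0.
  trace = 19 + 20 = 39, det = 19·20 - (6)² = 344.
Step 2 — discriminant:
  Δ = trace² - 4·det = 1521 - 1376 = 145.
Step 3 — eigenvalues:
  λ = (trace ± √Δ)/2 = (39 ± 12.0416)/2,
  λ_1 = 25.5208,  λ_2 = 13.4792.

Step 4 — unit eigenvector for λ_1: solve (Sigma - λ_1 I)v = 0. First row:
  (19 - 25.5208)·v_x + (6)·v_y = 0, i.e. (-6.5208)·v_x + (6)·v_y = 0,
  so v ∝ (b, λ_1 - a) = (6, 6.5208) = u.
  ||u|| = √((6)² + (6.5208)²) = √(78.5208) ≈ 8.8612,
  v_1 = u/||u|| ≈ (0.6771, 0.7359) (||v_1|| = 1).

λ_1 = 25.5208,  λ_2 = 13.4792;  v_1 ≈ (0.6771, 0.7359)


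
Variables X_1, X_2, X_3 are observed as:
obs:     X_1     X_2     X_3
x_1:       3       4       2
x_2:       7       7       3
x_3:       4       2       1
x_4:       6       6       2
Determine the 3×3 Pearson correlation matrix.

Step 1 — column means:
  mean(X_1) = (3 + 7 + 4 + 6) / 4 = 20/4 = 5
  mean(X_2) = (4 + 7 + 2 + 6) / 4 = 19/4 = 4.75
  mean(X_3) = (2 + 3 + 1 + 2) / 4 = 8/4 = 2

Step 2 — sample variances and covariances s[i,j] = (1/(n-1)) · Σ_k (x_{k,i} - mean_i) · (x_{k,j} - mean_j), with n-1 = 3:
  s[X_1,X_1] = ((-2)·(-2) + (2)·(2) + (-1)·(-1) + (1)·(1)) / 3 = 10/3 = 3.3333
  s[X_1,X_2] = ((-2)·(-0.75) + (2)·(2.25) + (-1)·(-2.75) + (1)·(1.25)) / 3 = 10/3 = 3.3333
  s[X_1,X_3] = ((-2)·(0) + (2)·(1) + (-1)·(-1) + (1)·(0)) / 3 = 3/3 = 1
  s[X_2,X_2] = ((-0.75)·(-0.75) + (2.25)·(2.25) + (-2.75)·(-2.75) + (1.25)·(1.25)) / 3 = 14.75/3 = 4.9167
  s[X_2,X_3] = ((-0.75)·(0) + (2.25)·(1) + (-2.75)·(-1) + (1.25)·(0)) / 3 = 5/3 = 1.6667
  s[X_3,X_3] = ((0)·(0) + (1)·(1) + (-1)·(-1) + (0)·(0)) / 3 = 2/3 = 0.6667
  Sample standard deviations s_i = √(s[i,i]):
  s(X_1) = √(3.3333) = 1.8257
  s(X_2) = √(4.9167) = 2.2174
  s(X_3) = √(0.6667) = 0.8165

Step 3 — r_{ij} = s_{ij} / (s_i · s_j):
  r[X_1,X_1] = 1 (diagonal).
  r[X_1,X_2] = 3.3333 / (1.8257 · 2.2174) = 3.3333 / 4.0483 = 0.8234
  r[X_1,X_3] = 1 / (1.8257 · 0.8165) = 1 / 1.4907 = 0.6708
  r[X_2,X_2] = 1 (diagonal).
  r[X_2,X_3] = 1.6667 / (2.2174 · 0.8165) = 1.6667 / 1.8105 = 0.9206
  r[X_3,X_3] = 1 (diagonal).

R is symmetric with unit diagonal. Assembling:

R = [[1, 0.8234, 0.6708],
 [0.8234, 1, 0.9206],
 [0.6708, 0.9206, 1]]


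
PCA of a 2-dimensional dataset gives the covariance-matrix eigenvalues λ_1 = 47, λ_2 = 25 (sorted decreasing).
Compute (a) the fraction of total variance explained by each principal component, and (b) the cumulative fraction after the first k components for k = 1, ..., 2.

Step 1 — total variance = trace(Sigma) = Σ λ_i = 47 + 25 = 72.

Step 2 — fraction explained by component i = λ_i / Σ λ:
  PC1: 47/72 = 0.6528
  PC2: 25/72 = 0.3472

Step 3 — cumulative fraction after k components = (λ_1 + ... + λ_k) / Σ λ:
  k = 1: 47/72 = 0.6528
  k = 2: (47 + 25)/72 = 72/72 = 1

Summary (fraction, with percent):

explained: PC1 0.6528 (65.28%), PC2 0.3472 (34.72%);  cumulative: 0.6528, 1


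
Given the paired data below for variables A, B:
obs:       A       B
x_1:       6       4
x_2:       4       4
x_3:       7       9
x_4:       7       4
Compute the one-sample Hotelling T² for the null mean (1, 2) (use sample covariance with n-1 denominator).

Step 1 — sample mean vector:
  mean(A) = (6 + 4 + 7 + 7) / 4 = 24/4 = 6
  mean(B) = (4 + 4 + 9 + 4) / 4 = 21/4 = 5.25
  x̄ = (6, 5.25),  deviation x̄ - mu_0 = (6, 5.25) - (1, 2) = (5, 3.25).

Step 2 — sample covariance matrix, S[i,j] = (1/(n-1)) · Σ_k (x_{k,i} - mean_i) · (x_{k,j} - mean_j), divisor n-1 = 3:
  S[A,A] = ((0)·(0) + (-2)·(-2) + (1)·(1) + (1)·(1)) / 3 = 6/3 = 2
  S[A,B] = ((0)·(-1.25) + (-2)·(-1.25) + (1)·(3.75) + (1)·(-1.25)) / 3 = 5/3 = 1.6667
  S[B,B] = ((-1.25)·(-1.25) + (-1.25)·(-1.25) + (3.75)·(3.75) + (-1.25)·(-1.25)) / 3 = 18.75/3 = 6.25
  S = [[2, 1.6667],
 [1.6667, 6.25]].

Step 3 — invert S. det(S) = 2·6.25 - (1.6667)² = 9.7222.
  S^{-1} = (1/det) · [[d, -b], [-b, a]] = [[0.6429, -0.1714],
 [-0.1714, 0.2057]].

Step 4 — quadratic form (x̄ - mu_0)^T · S^{-1} · (x̄ - mu_0):
  S^{-1} · (x̄ - mu_0) = (2.6571, -0.1886),
  (x̄ - mu_0)^T · [...] = (5)·(2.6571) + (3.25)·(-0.1886) = 12.6729.

Step 5 — scale by n: T² = 4 · 12.6729 = 50.6914.

T² ≈ 50.6914


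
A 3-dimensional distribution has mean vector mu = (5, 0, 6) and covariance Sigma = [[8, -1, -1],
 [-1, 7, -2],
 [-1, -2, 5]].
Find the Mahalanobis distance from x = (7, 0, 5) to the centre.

Step 1 — centre the observation: (x - mu) = (2, 0, -1).

Step 2 — invert Sigma (cofactor / det for 3×3, or solve directly):
  Sigma^{-1} = [[0.1336, 0.0302, 0.0388],
 [0.0302, 0.1681, 0.0733],
 [0.0388, 0.0733, 0.2371]].

Step 3 — form the quadratic (x - mu)^T · Sigma^{-1} · (x - mu):
  Sigma^{-1} · (x - mu) = (0.2284, -0.0129, -0.1595).
  (x - mu)^T · [Sigma^{-1} · (x - mu)] = (2)·(0.2284) + (0)·(-0.0129) + (-1)·(-0.1595) = 0.6164.

Step 4 — take square root: d = √(0.6164) ≈ 0.7851.

d(x, mu) = √(0.6164) ≈ 0.7851


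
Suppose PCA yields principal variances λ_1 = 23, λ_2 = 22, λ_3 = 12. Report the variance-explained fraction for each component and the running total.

Step 1 — total variance = trace(Sigma) = Σ λ_i = 23 + 22 + 12 = 57.

Step 2 — fraction explained by component i = λ_i / Σ λ:
  PC1: 23/57 = 0.4035
  PC2: 22/57 = 0.386
  PC3: 12/57 = 0.2105

Step 3 — cumulative fraction after k components = (λ_1 + ... + λ_k) / Σ λ:
  k = 1: 23/57 = 0.4035
  k = 2: (23 + 22)/57 = 45/57 = 0.7895
  k = 3: (23 + 22 + 12)/57 = 57/57 = 1

Summary (fraction, with percent):

explained: PC1 0.4035 (40.35%), PC2 0.386 (38.6%), PC3 0.2105 (21.05%);  cumulative: 0.4035, 0.7895, 1
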